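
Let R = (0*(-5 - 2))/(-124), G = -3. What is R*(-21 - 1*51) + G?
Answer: -3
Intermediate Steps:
R = 0 (R = (0*(-7))*(-1/124) = 0*(-1/124) = 0)
R*(-21 - 1*51) + G = 0*(-21 - 1*51) - 3 = 0*(-21 - 51) - 3 = 0*(-72) - 3 = 0 - 3 = -3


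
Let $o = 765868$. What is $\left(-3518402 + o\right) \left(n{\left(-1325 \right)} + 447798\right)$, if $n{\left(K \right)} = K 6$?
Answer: $-1210696574832$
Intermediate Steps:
$n{\left(K \right)} = 6 K$
$\left(-3518402 + o\right) \left(n{\left(-1325 \right)} + 447798\right) = \left(-3518402 + 765868\right) \left(6 \left(-1325\right) + 447798\right) = - 2752534 \left(-7950 + 447798\right) = \left(-2752534\right) 439848 = -1210696574832$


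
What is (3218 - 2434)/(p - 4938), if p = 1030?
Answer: -196/977 ≈ -0.20061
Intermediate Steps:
(3218 - 2434)/(p - 4938) = (3218 - 2434)/(1030 - 4938) = 784/(-3908) = 784*(-1/3908) = -196/977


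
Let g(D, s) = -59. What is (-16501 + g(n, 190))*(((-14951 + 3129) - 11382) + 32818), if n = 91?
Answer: -159207840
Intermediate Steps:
(-16501 + g(n, 190))*(((-14951 + 3129) - 11382) + 32818) = (-16501 - 59)*(((-14951 + 3129) - 11382) + 32818) = -16560*((-11822 - 11382) + 32818) = -16560*(-23204 + 32818) = -16560*9614 = -159207840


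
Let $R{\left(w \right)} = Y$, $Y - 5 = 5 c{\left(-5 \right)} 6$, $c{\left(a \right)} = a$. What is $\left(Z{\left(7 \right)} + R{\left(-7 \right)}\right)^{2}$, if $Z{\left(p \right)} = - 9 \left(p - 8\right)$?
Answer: $18496$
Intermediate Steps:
$Y = -145$ ($Y = 5 + 5 \left(-5\right) 6 = 5 - 150 = -145$)
$R{\left(w \right)} = -145$
$Z{\left(p \right)} = 72 - 9 p$ ($Z{\left(p \right)} = - 9 \left(-8 + p\right) = 72 - 9 p$)
$\left(Z{\left(7 \right)} + R{\left(-7 \right)}\right)^{2} = \left(\left(72 - 63\right) - 145\right)^{2} = \left(9 - 145\right)^{2} = \left(-136\right)^{2} = 18496$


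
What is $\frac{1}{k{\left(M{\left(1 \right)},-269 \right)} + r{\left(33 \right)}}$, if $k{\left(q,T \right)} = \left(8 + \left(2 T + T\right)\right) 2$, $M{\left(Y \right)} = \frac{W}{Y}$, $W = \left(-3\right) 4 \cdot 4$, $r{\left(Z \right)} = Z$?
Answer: $- \frac{1}{1565} \approx -0.00063898$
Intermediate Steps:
$W = -48$ ($W = \left(-12\right) 4 = -48$)
$M{\left(Y \right)} = - \frac{48}{Y}$
$k{\left(q,T \right)} = 16 + 6 T$ ($k{\left(q,T \right)} = \left(8 + 3 T\right) 2 = 16 + 6 T$)
$\frac{1}{k{\left(M{\left(1 \right)},-269 \right)} + r{\left(33 \right)}} = \frac{1}{\left(16 + 6 \left(-269\right)\right) + 33} = \frac{1}{\left(16 - 1614\right) + 33} = \frac{1}{-1598 + 33} = \frac{1}{-1565} = - \frac{1}{1565}$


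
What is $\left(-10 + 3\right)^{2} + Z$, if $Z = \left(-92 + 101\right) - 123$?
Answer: $-65$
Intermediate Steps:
$Z = -114$ ($Z = 9 - 123 = -114$)
$\left(-10 + 3\right)^{2} + Z = \left(-10 + 3\right)^{2} - 114 = \left(-7\right)^{2} - 114 = 49 - 114 = -65$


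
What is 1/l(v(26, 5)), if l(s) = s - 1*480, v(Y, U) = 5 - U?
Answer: -1/480 ≈ -0.0020833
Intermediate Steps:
l(s) = -480 + s (l(s) = s - 480 = -480 + s)
1/l(v(26, 5)) = 1/(-480 + (5 - 1*5)) = 1/(-480 + (5 - 5)) = 1/(-480 + 0) = 1/(-480) = -1/480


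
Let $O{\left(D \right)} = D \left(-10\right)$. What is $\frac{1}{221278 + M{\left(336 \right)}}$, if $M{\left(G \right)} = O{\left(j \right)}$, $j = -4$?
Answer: $\frac{1}{221318} \approx 4.5184 \cdot 10^{-6}$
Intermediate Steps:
$O{\left(D \right)} = - 10 D$
$M{\left(G \right)} = 40$ ($M{\left(G \right)} = \left(-10\right) \left(-4\right) = 40$)
$\frac{1}{221278 + M{\left(336 \right)}} = \frac{1}{221278 + 40} = \frac{1}{221318}$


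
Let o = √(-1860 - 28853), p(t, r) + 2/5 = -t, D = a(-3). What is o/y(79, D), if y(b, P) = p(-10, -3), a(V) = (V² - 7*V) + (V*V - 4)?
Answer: 5*I*√30713/48 ≈ 18.255*I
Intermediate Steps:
a(V) = -4 - 7*V + 2*V² (a(V) = (V² - 7*V) + (V² - 4) = (V² - 7*V) + (-4 + V²) = -4 - 7*V + 2*V²)
D = 35 (D = -4 - 7*(-3) + 2*(-3)² = -4 + 21 + 2*9 = -4 + 21 + 18 = 35)
p(t, r) = -⅖ - t
y(b, P) = 48/5 (y(b, P) = -⅖ - 1*(-10) = -⅖ + 10 = 48/5)
o = I*√30713 (o = √(-30713) = I*√30713 ≈ 175.25*I)
o/y(79, D) = (I*√30713)/(48/5) = (I*√30713)*(5/48) = 5*I*√30713/48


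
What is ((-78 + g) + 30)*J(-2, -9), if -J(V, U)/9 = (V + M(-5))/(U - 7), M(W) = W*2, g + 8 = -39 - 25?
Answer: 810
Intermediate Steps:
g = -72 (g = -8 + (-39 - 25) = -8 - 64 = -72)
M(W) = 2*W
J(V, U) = -9*(-10 + V)/(-7 + U) (J(V, U) = -9*(V + 2*(-5))/(U - 7) = -9*(V - 10)/(-7 + U) = -9*(-10 + V)/(-7 + U))
((-78 + g) + 30)*J(-2, -9) = ((-78 - 72) + 30)*(9*(10 - 1*(-2))/(-7 - 9)) = (-150 + 30)*(9*(10 + 2)/(-16)) = -1080*(-1)*12/16 = -120*(-27/4) = 810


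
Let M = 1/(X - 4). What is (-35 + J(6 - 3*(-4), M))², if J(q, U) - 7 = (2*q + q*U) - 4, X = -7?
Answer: 676/121 ≈ 5.5868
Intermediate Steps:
M = -1/11 (M = 1/(-7 - 4) = 1/(-11) = -1/11 ≈ -0.090909)
J(q, U) = 3 + 2*q + U*q (J(q, U) = 7 + ((2*q + q*U) - 4) = 7 + ((2*q + U*q) - 4) = 7 + (-4 + 2*q + U*q) = 3 + 2*q + U*q)
(-35 + J(6 - 3*(-4), M))² = (-35 + (3 + 2*(6 - 3*(-4)) - (6 - 3*(-4))/11))² = (-35 + (3 + 2*(6 + 12) - (6 + 12)/11))² = (-35 + (3 + 2*18 - 1/11*18))² = (-35 + (3 + 36 - 18/11))² = (-35 + 411/11)² = (26/11)² = 676/121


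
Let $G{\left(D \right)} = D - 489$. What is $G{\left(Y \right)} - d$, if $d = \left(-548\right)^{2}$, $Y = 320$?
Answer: $-300473$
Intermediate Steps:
$G{\left(D \right)} = -489 + D$
$d = 300304$
$G{\left(Y \right)} - d = \left(-489 + 320\right) - 300304 = -169 - 300304 = -300473$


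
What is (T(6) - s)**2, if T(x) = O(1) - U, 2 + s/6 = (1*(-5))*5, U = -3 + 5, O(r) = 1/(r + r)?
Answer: 103041/4 ≈ 25760.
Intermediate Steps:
O(r) = 1/(2*r)
U = 2
s = -162 (s = -12 + 6*((1*(-5))*5) = -12 + 6*(-5*5) = -12 + 6*(-25) = -12 - 150 = -162)
T(x) = -3/2 (T(x) = (1/2)/1 - 1*2 = (1/2)*1 - 2 = 1/2 - 2 = -3/2)
(T(6) - s)**2 = (-3/2 - 1*(-162))**2 = (-3/2 + 162)**2 = (321/2)**2 = 103041/4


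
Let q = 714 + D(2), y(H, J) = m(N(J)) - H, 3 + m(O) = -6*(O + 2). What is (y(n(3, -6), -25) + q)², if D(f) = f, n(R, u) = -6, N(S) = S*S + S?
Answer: 8369449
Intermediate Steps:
N(S) = S + S² (N(S) = S² + S = S + S²)
m(O) = -15 - 6*O (m(O) = -3 - 6*(O + 2) = -3 - 6*(2 + O) = -3 + (-12 - 6*O) = -15 - 6*O)
y(H, J) = -15 - H - 6*J*(1 + J) (y(H, J) = (-15 - 6*J*(1 + J)) - H = -15 - H - 6*J*(1 + J))
q = 716 (q = 714 + 2 = 716)
(y(n(3, -6), -25) + q)² = ((-15 - 1*(-6) - 6*(-25)*(1 - 25)) + 716)² = ((-15 + 6 - 6*(-25)*(-24)) + 716)² = ((-15 + 6 - 3600) + 716)² = (-3609 + 716)² = (-2893)² = 8369449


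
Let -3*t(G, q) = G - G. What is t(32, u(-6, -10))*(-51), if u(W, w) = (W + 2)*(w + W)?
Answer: 0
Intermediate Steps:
u(W, w) = (2 + W)*(W + w)
t(G, q) = 0 (t(G, q) = -(G - G)/3 = -1/3*0 = 0)
t(32, u(-6, -10))*(-51) = 0*(-51) = 0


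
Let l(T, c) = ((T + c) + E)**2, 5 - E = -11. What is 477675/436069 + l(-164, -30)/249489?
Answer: 368396311/301369581 ≈ 1.2224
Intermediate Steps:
E = 16 (E = 5 - 1*(-11) = 5 + 11 = 16)
l(T, c) = (16 + T + c)**2 (l(T, c) = ((T + c) + 16)**2 = (16 + T + c)**2)
477675/436069 + l(-164, -30)/249489 = 477675/436069 + (16 - 164 - 30)**2/249489 = 477675*(1/436069) + (-178)**2*(1/249489) = 477675/436069 + 31684*(1/249489) = 477675/436069 + 31684/249489 = 368396311/301369581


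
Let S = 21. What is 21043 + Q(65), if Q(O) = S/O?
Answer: 1367816/65 ≈ 21043.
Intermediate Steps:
Q(O) = 21/O
21043 + Q(65) = 21043 + 21/65 = 1367816/65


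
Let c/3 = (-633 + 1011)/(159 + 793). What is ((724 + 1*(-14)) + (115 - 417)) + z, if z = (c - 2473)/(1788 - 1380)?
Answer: 11151469/27744 ≈ 401.94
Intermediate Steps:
c = 81/68 (c = 3*((-633 + 1011)/(159 + 793)) = 3*(378/952) = 3*(378*(1/952)) = 3*(27/68) = 81/68 ≈ 1.1912)
z = -168083/27744 (z = (81/68 - 2473)/(1788 - 1380) = -168083/68/408 = -168083/68*1/408 = -168083/27744 ≈ -6.0584)
((724 + 1*(-14)) + (115 - 417)) + z = ((724 + 1*(-14)) + (115 - 417)) - 168083/27744 = ((724 - 14) - 302) - 168083/27744 = (710 - 302) - 168083/27744 = 408 - 168083/27744 = 11151469/27744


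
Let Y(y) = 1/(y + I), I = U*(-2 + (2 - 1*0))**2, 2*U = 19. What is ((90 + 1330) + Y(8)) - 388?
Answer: 8257/8 ≈ 1032.1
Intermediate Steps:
U = 19/2 (U = (1/2)*19 = 19/2 ≈ 9.5000)
I = 0 (I = 19*(-2 + (2 - 1*0))**2/2 = 19*(-2 + (2 + 0))**2/2 = 19*(-2 + 2)**2/2 = (19/2)*0**2 = (19/2)*0 = 0)
Y(y) = 1/y (Y(y) = 1/(y + 0) = 1/y)
((90 + 1330) + Y(8)) - 388 = ((90 + 1330) + 1/8) - 388 = (1420 + 1/8) - 388 = 11361/8 - 388 = 8257/8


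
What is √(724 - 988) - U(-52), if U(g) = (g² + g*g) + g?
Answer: -5356 + 2*I*√66 ≈ -5356.0 + 16.248*I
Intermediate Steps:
U(g) = g + 2*g² (U(g) = (g² + g²) + g = 2*g² + g = g + 2*g²)
√(724 - 988) - U(-52) = √(724 - 988) - (-52)*(1 + 2*(-52)) = √(-264) - (-52)*(1 - 104) = 2*I*√66 - (-52)*(-103) = 2*I*√66 - 1*5356 = 2*I*√66 - 5356 = -5356 + 2*I*√66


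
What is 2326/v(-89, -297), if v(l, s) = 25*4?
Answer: 1163/50 ≈ 23.260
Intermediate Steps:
v(l, s) = 100
2326/v(-89, -297) = 2326/100 = 2326*(1/100) = 1163/50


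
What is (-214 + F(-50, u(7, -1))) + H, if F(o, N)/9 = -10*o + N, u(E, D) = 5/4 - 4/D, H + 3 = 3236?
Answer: 30265/4 ≈ 7566.3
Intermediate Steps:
H = 3233 (H = -3 + 3236 = 3233)
u(E, D) = 5/4 - 4/D (u(E, D) = 5*(1/4) - 4/D = 5/4 - 4/D)
F(o, N) = -90*o + 9*N (F(o, N) = 9*(-10*o + N) = 9*(N - 10*o) = -90*o + 9*N)
(-214 + F(-50, u(7, -1))) + H = (-214 + (-90*(-50) + 9*(5/4 - 4/(-1)))) + 3233 = (-214 + (4500 + 9*(5/4 - 4*(-1)))) + 3233 = (-214 + (4500 + 9*(5/4 + 4))) + 3233 = (-214 + (4500 + 9*(21/4))) + 3233 = (-214 + (4500 + 189/4)) + 3233 = (-214 + 18189/4) + 3233 = 17333/4 + 3233 = 30265/4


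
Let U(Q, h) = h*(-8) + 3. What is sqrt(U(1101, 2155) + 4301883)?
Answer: sqrt(4284646) ≈ 2069.9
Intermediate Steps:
U(Q, h) = 3 - 8*h (U(Q, h) = -8*h + 3 = 3 - 8*h)
sqrt(U(1101, 2155) + 4301883) = sqrt((3 - 8*2155) + 4301883) = sqrt((3 - 17240) + 4301883) = sqrt(-17237 + 4301883) = sqrt(4284646)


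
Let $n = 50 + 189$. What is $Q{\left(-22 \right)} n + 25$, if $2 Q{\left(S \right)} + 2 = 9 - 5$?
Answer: $264$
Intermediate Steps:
$Q{\left(S \right)} = 1$ ($Q{\left(S \right)} = -1 + \frac{9 - 5}{2} = -1 + \frac{1}{2} \cdot 4 = -1 + 2 = 1$)
$n = 239$
$Q{\left(-22 \right)} n + 25 = 1 \cdot 239 + 25 = 239 + 25 = 264$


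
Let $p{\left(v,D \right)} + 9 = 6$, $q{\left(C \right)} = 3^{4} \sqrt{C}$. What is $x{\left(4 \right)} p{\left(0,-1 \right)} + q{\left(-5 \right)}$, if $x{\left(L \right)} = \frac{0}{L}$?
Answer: $81 i \sqrt{5} \approx 181.12 i$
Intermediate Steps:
$x{\left(L \right)} = 0$
$q{\left(C \right)} = 81 \sqrt{C}$
$p{\left(v,D \right)} = -3$ ($p{\left(v,D \right)} = -9 + 6 = -3$)
$x{\left(4 \right)} p{\left(0,-1 \right)} + q{\left(-5 \right)} = 0 \left(-3\right) + 81 \sqrt{-5} = 0 + 81 i \sqrt{5} = 81 i \sqrt{5}$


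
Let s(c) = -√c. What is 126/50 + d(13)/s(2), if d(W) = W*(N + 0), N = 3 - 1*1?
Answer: 63/25 - 13*√2 ≈ -15.865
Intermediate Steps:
N = 2 (N = 3 - 1 = 2)
d(W) = 2*W (d(W) = W*(2 + 0) = W*2 = 2*W)
126/50 + d(13)/s(2) = 126/50 + (2*13)/((-√2)) = 126*(1/50) + 26*(-√2/2) = 63/25 - 13*√2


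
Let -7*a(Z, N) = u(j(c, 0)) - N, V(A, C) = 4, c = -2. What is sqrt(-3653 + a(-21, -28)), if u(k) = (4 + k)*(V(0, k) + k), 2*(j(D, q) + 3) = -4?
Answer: 160*I*sqrt(7)/7 ≈ 60.474*I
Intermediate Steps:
j(D, q) = -5 (j(D, q) = -3 + (1/2)*(-4) = -3 - 2 = -5)
u(k) = (4 + k)**2 (u(k) = (4 + k)*(4 + k) = (4 + k)**2)
a(Z, N) = -1/7 + N/7 (a(Z, N) = -((16 + (-5)**2 + 8*(-5)) - N)/7 = -((16 + 25 - 40) - N)/7 = -(1 - N)/7 = -1/7 + N/7)
sqrt(-3653 + a(-21, -28)) = sqrt(-3653 + (-1/7 + (1/7)*(-28))) = sqrt(-3653 + (-1/7 - 4)) = sqrt(-3653 - 29/7) = sqrt(-25600/7) = 160*I*sqrt(7)/7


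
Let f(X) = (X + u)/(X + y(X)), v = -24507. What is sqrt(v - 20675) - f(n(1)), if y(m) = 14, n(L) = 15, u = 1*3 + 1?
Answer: -19/29 + I*sqrt(45182) ≈ -0.65517 + 212.56*I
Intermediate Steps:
u = 4 (u = 3 + 1 = 4)
f(X) = (4 + X)/(14 + X) (f(X) = (X + 4)/(X + 14) = (4 + X)/(14 + X))
sqrt(v - 20675) - f(n(1)) = sqrt(-24507 - 20675) - (4 + 15)/(14 + 15) = sqrt(-45182) - 19/29 = I*sqrt(45182) - 19/29 = -19/29 + I*sqrt(45182)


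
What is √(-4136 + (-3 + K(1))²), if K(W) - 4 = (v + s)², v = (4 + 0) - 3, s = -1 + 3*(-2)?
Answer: I*√2767 ≈ 52.602*I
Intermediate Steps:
s = -7 (s = -1 - 6 = -7)
v = 1 (v = 4 - 3 = 1)
K(W) = 40 (K(W) = 4 + (1 - 7)² = 4 + (-6)² = 4 + 36 = 40)
√(-4136 + (-3 + K(1))²) = √(-4136 + (-3 + 40)²) = √(-4136 + 37²) = √(-4136 + 1369) = √(-2767) = I*√2767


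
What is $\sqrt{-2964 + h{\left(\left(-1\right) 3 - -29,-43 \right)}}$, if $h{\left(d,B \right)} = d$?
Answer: $i \sqrt{2938} \approx 54.203 i$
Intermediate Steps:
$\sqrt{-2964 + h{\left(\left(-1\right) 3 - -29,-43 \right)}} = \sqrt{-2964 - -26} = \sqrt{-2964 + \left(-3 + 29\right)} = \sqrt{-2964 + 26} = \sqrt{-2938} = i \sqrt{2938}$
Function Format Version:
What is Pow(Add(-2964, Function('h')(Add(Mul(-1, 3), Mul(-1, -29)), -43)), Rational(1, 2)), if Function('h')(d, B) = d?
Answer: Mul(I, Pow(2938, Rational(1, 2))) ≈ Mul(54.203, I)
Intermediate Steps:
Pow(Add(-2964, Function('h')(Add(Mul(-1, 3), Mul(-1, -29)), -43)), Rational(1, 2)) = Pow(Add(-2964, Add(Mul(-1, 3), Mul(-1, -29))), Rational(1, 2)) = Pow(Add(-2964, Add(-3, 29)), Rational(1, 2)) = Pow(Add(-2964, 26), Rational(1, 2)) = Pow(-2938, Rational(1, 2)) = Mul(I, Pow(2938, Rational(1, 2)))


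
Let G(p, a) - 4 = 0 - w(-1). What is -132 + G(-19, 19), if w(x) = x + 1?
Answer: -128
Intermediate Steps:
w(x) = 1 + x
G(p, a) = 4 (G(p, a) = 4 + (0 - (1 - 1)) = 4 + (0 - 1*0) = 4 + (0 + 0) = 4 + 0 = 4)
-132 + G(-19, 19) = -132 + 4 = -128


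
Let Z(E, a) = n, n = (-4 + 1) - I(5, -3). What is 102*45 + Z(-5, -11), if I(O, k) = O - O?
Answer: 4587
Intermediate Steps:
I(O, k) = 0
n = -3 (n = (-4 + 1) - 1*0 = -3 + 0 = -3)
Z(E, a) = -3
102*45 + Z(-5, -11) = 102*45 - 3 = 4590 - 3 = 4587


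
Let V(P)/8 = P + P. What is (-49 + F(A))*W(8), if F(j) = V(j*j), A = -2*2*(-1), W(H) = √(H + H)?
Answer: 828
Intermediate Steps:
W(H) = √2*√H (W(H) = √(2*H) = √2*√H)
A = 4 (A = -4*(-1) = 4)
V(P) = 16*P (V(P) = 8*(P + P) = 8*(2*P) = 16*P)
F(j) = 16*j² (F(j) = 16*(j*j) = 16*j²)
(-49 + F(A))*W(8) = (-49 + 16*4²)*(√2*√8) = (-49 + 16*16)*(√2*(2*√2)) = (-49 + 256)*4 = 207*4 = 828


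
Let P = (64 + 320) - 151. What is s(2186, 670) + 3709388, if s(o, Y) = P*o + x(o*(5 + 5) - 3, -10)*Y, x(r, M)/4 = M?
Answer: 4191926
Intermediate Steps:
P = 233 (P = 384 - 151 = 233)
x(r, M) = 4*M
s(o, Y) = -40*Y + 233*o (s(o, Y) = 233*o + (4*(-10))*Y = 233*o - 40*Y = -40*Y + 233*o)
s(2186, 670) + 3709388 = (-40*670 + 233*2186) + 3709388 = (-26800 + 509338) + 3709388 = 482538 + 3709388 = 4191926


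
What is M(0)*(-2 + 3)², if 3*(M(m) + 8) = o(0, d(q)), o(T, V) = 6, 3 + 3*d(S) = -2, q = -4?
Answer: -6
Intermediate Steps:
d(S) = -5/3 (d(S) = -1 + (⅓)*(-2) = -1 - ⅔ = -5/3)
M(m) = -6 (M(m) = -8 + (⅓)*6 = -8 + 2 = -6)
M(0)*(-2 + 3)² = -6*(-2 + 3)² = -6*1² = -6*1 = -6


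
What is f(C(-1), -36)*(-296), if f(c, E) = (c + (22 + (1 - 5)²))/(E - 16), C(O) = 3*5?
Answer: 3922/13 ≈ 301.69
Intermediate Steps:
C(O) = 15
f(c, E) = (38 + c)/(-16 + E) (f(c, E) = (c + (22 + (-4)²))/(-16 + E) = (c + (22 + 16))/(-16 + E) = (c + 38)/(-16 + E) = (38 + c)/(-16 + E))
f(C(-1), -36)*(-296) = ((38 + 15)/(-16 - 36))*(-296) = (53/(-52))*(-296) = -1/52*53*(-296) = -53/52*(-296) = 3922/13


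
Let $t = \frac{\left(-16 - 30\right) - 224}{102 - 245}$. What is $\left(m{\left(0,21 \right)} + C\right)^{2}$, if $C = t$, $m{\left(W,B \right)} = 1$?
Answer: $\frac{170569}{20449} \approx 8.3412$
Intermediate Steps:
$t = \frac{270}{143}$ ($t = \frac{\left(-16 - 30\right) - 224}{-143} = \left(-46 - 224\right) \left(- \frac{1}{143}\right) = \left(-270\right) \left(- \frac{1}{143}\right) = \frac{270}{143} \approx 1.8881$)
$C = \frac{270}{143} \approx 1.8881$
$\left(m{\left(0,21 \right)} + C\right)^{2} = \left(1 + \frac{270}{143}\right)^{2} = \left(\frac{413}{143}\right)^{2} = \frac{170569}{20449}$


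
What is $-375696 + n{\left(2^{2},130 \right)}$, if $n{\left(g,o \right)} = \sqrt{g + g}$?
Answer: $-375696 + 2 \sqrt{2} \approx -3.7569 \cdot 10^{5}$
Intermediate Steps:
$n{\left(g,o \right)} = \sqrt{2} \sqrt{g}$ ($n{\left(g,o \right)} = \sqrt{2 g} = \sqrt{2} \sqrt{g}$)
$-375696 + n{\left(2^{2},130 \right)} = -375696 + \sqrt{2} \sqrt{2^{2}} = -375696 + \sqrt{2} \sqrt{4} = -375696 + \sqrt{2} \cdot 2 = -375696 + 2 \sqrt{2}$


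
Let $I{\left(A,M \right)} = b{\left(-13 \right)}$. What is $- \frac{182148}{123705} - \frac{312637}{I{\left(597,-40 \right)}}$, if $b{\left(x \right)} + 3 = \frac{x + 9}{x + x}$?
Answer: $\frac{167588380543}{1525695} \approx 1.0984 \cdot 10^{5}$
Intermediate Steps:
$b{\left(x \right)} = -3 + \frac{9 + x}{2 x}$ ($b{\left(x \right)} = -3 + \frac{x + 9}{x + x} = -3 + \frac{9 + x}{2 x}$)
$I{\left(A,M \right)} = - \frac{37}{13}$ ($I{\left(A,M \right)} = \frac{9 - -65}{2 \left(-13\right)} = \frac{1}{2} \left(- \frac{1}{13}\right) \left(9 + 65\right) = \frac{1}{2} \left(- \frac{1}{13}\right) 74 = - \frac{37}{13}$)
$- \frac{182148}{123705} - \frac{312637}{I{\left(597,-40 \right)}} = - \frac{182148}{123705} - \frac{312637}{- \frac{37}{13}} = \left(-182148\right) \frac{1}{123705} - - \frac{4064281}{37} = - \frac{60716}{41235} + \frac{4064281}{37} = \frac{167588380543}{1525695}$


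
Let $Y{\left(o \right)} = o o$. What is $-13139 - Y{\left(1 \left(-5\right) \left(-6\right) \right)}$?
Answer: $-14039$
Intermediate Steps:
$Y{\left(o \right)} = o^{2}$
$-13139 - Y{\left(1 \left(-5\right) \left(-6\right) \right)} = -13139 - \left(1 \left(-5\right) \left(-6\right)\right)^{2} = -13139 - \left(\left(-5\right) \left(-6\right)\right)^{2} = -13139 - 30^{2} = -13139 - 900 = -14039$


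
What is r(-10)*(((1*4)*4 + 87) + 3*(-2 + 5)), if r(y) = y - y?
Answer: 0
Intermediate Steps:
r(y) = 0
r(-10)*(((1*4)*4 + 87) + 3*(-2 + 5)) = 0*(((1*4)*4 + 87) + 3*(-2 + 5)) = 0*((4*4 + 87) + 3*3) = 0*((16 + 87) + 9) = 0*(103 + 9) = 0*112 = 0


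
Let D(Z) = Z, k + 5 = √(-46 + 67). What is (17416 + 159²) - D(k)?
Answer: 42702 - √21 ≈ 42697.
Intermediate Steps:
k = -5 + √21 (k = -5 + √(-46 + 67) = -5 + √21 ≈ -0.41742)
(17416 + 159²) - D(k) = (17416 + 159²) - (-5 + √21) = (17416 + 25281) + (5 - √21) = 42697 + (5 - √21) = 42702 - √21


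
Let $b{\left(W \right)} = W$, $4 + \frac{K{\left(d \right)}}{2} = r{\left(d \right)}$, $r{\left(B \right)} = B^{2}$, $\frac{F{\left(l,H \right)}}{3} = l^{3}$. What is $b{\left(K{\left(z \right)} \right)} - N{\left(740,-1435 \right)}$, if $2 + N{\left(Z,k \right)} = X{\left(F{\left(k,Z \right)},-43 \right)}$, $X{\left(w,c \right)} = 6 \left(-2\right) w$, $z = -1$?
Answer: $-106379563504$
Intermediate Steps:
$F{\left(l,H \right)} = 3 l^{3}$
$K{\left(d \right)} = -8 + 2 d^{2}$
$X{\left(w,c \right)} = - 12 w$
$N{\left(Z,k \right)} = -2 - 36 k^{3}$ ($N{\left(Z,k \right)} = -2 - 12 \cdot 3 k^{3} = -2 - 36 k^{3}$)
$b{\left(K{\left(z \right)} \right)} - N{\left(740,-1435 \right)} = \left(-8 + 2 \left(-1\right)^{2}\right) - \left(-2 - 36 \left(-1435\right)^{3}\right) = \left(-8 + 2 \cdot 1\right) - \left(-2 - -106379563500\right) = \left(-8 + 2\right) - \left(-2 + 106379563500\right) = -6 - 106379563498 = -106379563504$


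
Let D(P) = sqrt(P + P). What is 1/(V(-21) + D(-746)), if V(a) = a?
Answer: -21/1933 - 2*I*sqrt(373)/1933 ≈ -0.010864 - 0.019983*I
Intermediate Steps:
D(P) = sqrt(2)*sqrt(P) (D(P) = sqrt(2*P) = sqrt(2)*sqrt(P))
1/(V(-21) + D(-746)) = 1/(-21 + sqrt(2)*sqrt(-746)) = 1/(-21 + sqrt(2)*(I*sqrt(746))) = 1/(-21 + 2*I*sqrt(373))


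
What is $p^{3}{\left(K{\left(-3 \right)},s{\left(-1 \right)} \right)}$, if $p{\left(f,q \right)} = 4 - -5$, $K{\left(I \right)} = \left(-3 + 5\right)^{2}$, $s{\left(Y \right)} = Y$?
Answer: $729$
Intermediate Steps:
$K{\left(I \right)} = 4$ ($K{\left(I \right)} = 2^{2} = 4$)
$p{\left(f,q \right)} = 9$ ($p{\left(f,q \right)} = 4 + 5 = 9$)
$p^{3}{\left(K{\left(-3 \right)},s{\left(-1 \right)} \right)} = 9^{3} = 729$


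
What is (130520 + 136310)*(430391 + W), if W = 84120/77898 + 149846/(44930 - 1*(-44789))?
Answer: 133770420958294848150/1164821777 ≈ 1.1484e+11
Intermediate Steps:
W = 3203310998/1164821777 (W = 84120*(1/77898) + 149846/(44930 + 44789) = 14020/12983 + 149846/89719 = 3203310998/1164821777 ≈ 2.7500)
(130520 + 136310)*(430391 + W) = (130520 + 136310)*(430391 + 3203310998/1164821777) = 266830*(501332012735805/1164821777) = 133770420958294848150/1164821777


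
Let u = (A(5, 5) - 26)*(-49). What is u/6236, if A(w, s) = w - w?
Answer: 637/3118 ≈ 0.20430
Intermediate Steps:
A(w, s) = 0
u = 1274 (u = (0 - 26)*(-49) = -26*(-49) = 1274)
u/6236 = 1274/6236 = 1274*(1/6236) = 637/3118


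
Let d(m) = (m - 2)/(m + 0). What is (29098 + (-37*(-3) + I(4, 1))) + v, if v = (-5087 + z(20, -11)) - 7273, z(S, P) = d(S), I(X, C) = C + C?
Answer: 168519/10 ≈ 16852.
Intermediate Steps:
I(X, C) = 2*C
d(m) = (-2 + m)/m
z(S, P) = (-2 + S)/S
v = -123591/10 (v = (-5087 + (-2 + 20)/20) - 7273 = (-5087 + (1/20)*18) - 7273 = (-5087 + 9/10) - 7273 = -50861/10 - 7273 = -123591/10 ≈ -12359.)
(29098 + (-37*(-3) + I(4, 1))) + v = (29098 + (-37*(-3) + 2*1)) - 123591/10 = (29098 + (111 + 2)) - 123591/10 = (29098 + 113) - 123591/10 = 29211 - 123591/10 = 168519/10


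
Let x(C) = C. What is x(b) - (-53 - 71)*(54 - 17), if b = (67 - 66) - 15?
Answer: 4574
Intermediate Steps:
b = -14 (b = 1 - 15 = -14)
x(b) - (-53 - 71)*(54 - 17) = -14 - (-53 - 71)*(54 - 17) = -14 - (-124)*37 = -14 - 1*(-4588) = -14 + 4588 = 4574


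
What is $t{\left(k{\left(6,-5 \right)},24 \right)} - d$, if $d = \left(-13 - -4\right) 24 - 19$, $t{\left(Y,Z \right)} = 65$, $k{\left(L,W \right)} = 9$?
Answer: $300$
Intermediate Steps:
$d = -235$ ($d = \left(-13 + 4\right) 24 - 19 = \left(-9\right) 24 - 19 = -216 - 19 = -235$)
$t{\left(k{\left(6,-5 \right)},24 \right)} - d = 65 - -235 = 65 + 235 = 300$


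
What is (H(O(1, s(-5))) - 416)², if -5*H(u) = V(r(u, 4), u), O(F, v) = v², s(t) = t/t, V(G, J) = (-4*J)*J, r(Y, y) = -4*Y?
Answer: 4309776/25 ≈ 1.7239e+5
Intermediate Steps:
V(G, J) = -4*J²
s(t) = 1
H(u) = 4*u²/5 (H(u) = -(-4)*u²/5 = 4*u²/5)
(H(O(1, s(-5))) - 416)² = (4*(1²)²/5 - 416)² = ((⅘)*1² - 416)² = ((⅘)*1 - 416)² = (⅘ - 416)² = (-2076/5)² = 4309776/25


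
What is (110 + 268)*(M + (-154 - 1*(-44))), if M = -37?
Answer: -55566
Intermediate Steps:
(110 + 268)*(M + (-154 - 1*(-44))) = (110 + 268)*(-37 + (-154 - 1*(-44))) = 378*(-37 + (-154 + 44)) = 378*(-37 - 110) = 378*(-147) = -55566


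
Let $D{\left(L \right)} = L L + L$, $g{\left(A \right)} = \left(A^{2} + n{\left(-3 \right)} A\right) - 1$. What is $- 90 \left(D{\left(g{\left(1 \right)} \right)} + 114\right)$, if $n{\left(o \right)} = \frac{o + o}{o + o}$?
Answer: $-10440$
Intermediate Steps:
$n{\left(o \right)} = 1$ ($n{\left(o \right)} = \frac{2 o}{2 o} = 2 o \frac{1}{2 o} = 1$)
$g{\left(A \right)} = -1 + A + A^{2}$ ($g{\left(A \right)} = \left(A^{2} + 1 A\right) - 1 = \left(A^{2} + A\right) - 1 = \left(A + A^{2}\right) - 1 = -1 + A + A^{2}$)
$D{\left(L \right)} = L + L^{2}$ ($D{\left(L \right)} = L^{2} + L = L + L^{2}$)
$- 90 \left(D{\left(g{\left(1 \right)} \right)} + 114\right) = - 90 \left(\left(-1 + 1 + 1^{2}\right) \left(1 + \left(-1 + 1 + 1^{2}\right)\right) + 114\right) = - 90 \left(\left(-1 + 1 + 1\right) \left(1 + \left(-1 + 1 + 1\right)\right) + 114\right) = - 90 \left(1 \left(1 + 1\right) + 114\right) = - 90 \left(1 \cdot 2 + 114\right) = - 90 \left(2 + 114\right) = \left(-90\right) 116 = -10440$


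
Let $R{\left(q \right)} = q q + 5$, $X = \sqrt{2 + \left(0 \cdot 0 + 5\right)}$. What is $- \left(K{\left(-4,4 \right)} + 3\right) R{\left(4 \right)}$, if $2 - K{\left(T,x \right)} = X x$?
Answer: $-105 + 84 \sqrt{7} \approx 117.24$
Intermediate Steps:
$X = \sqrt{7}$ ($X = \sqrt{2 + \left(0 + 5\right)} = \sqrt{2 + 5} = \sqrt{7} \approx 2.6458$)
$R{\left(q \right)} = 5 + q^{2}$ ($R{\left(q \right)} = q^{2} + 5 = 5 + q^{2}$)
$K{\left(T,x \right)} = 2 - x \sqrt{7}$ ($K{\left(T,x \right)} = 2 - \sqrt{7} x = 2 - x \sqrt{7}$)
$- \left(K{\left(-4,4 \right)} + 3\right) R{\left(4 \right)} = - \left(\left(2 - 4 \sqrt{7}\right) + 3\right) \left(5 + 4^{2}\right) = - \left(\left(2 - 4 \sqrt{7}\right) + 3\right) \left(5 + 16\right) = - \left(5 - 4 \sqrt{7}\right) 21 = - (105 - 84 \sqrt{7}) = -105 + 84 \sqrt{7}$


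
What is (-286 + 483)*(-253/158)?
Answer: -49841/158 ≈ -315.45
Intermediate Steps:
(-286 + 483)*(-253/158) = 197*(-253*1/158) = 197*(-253/158) = -49841/158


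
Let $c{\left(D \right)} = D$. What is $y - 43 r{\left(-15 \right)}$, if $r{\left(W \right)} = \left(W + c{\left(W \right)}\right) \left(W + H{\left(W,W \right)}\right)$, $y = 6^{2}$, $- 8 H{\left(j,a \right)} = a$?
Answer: $- \frac{67581}{4} \approx -16895.0$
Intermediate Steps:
$H{\left(j,a \right)} = - \frac{a}{8}$
$y = 36$
$r{\left(W \right)} = \frac{7 W^{2}}{4}$ ($r{\left(W \right)} = \left(W + W\right) \left(W - \frac{W}{8}\right) = 2 W \frac{7 W}{8} = \frac{7 W^{2}}{4}$)
$y - 43 r{\left(-15 \right)} = 36 - 43 \frac{7 \left(-15\right)^{2}}{4} = 36 - 43 \cdot \frac{7}{4} \cdot 225 = 36 - \frac{67725}{4} = - \frac{67581}{4}$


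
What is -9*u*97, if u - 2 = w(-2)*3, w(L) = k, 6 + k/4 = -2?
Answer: 82062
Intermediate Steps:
k = -32 (k = -24 + 4*(-2) = -24 - 8 = -32)
w(L) = -32
u = -94 (u = 2 - 32*3 = 2 - 96 = -94)
-9*u*97 = -9*(-94)*97 = 846*97 = 82062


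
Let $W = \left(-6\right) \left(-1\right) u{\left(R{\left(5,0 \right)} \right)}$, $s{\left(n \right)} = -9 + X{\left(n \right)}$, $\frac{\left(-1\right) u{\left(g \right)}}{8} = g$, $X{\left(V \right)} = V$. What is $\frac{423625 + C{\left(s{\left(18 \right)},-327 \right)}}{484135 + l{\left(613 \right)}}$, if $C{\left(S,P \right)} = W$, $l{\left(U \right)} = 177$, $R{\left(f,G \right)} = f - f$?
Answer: $\frac{423625}{484312} \approx 0.87469$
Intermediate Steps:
$R{\left(f,G \right)} = 0$
$u{\left(g \right)} = - 8 g$
$s{\left(n \right)} = -9 + n$
$W = 0$ ($W = \left(-6\right) \left(-1\right) \left(\left(-8\right) 0\right) = 6 \cdot 0 = 0$)
$C{\left(S,P \right)} = 0$
$\frac{423625 + C{\left(s{\left(18 \right)},-327 \right)}}{484135 + l{\left(613 \right)}} = \frac{423625 + 0}{484135 + 177} = \frac{423625}{484312}$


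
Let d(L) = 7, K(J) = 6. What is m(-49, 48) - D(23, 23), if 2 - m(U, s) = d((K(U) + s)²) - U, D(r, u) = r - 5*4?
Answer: -57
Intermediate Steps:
D(r, u) = -20 + r (D(r, u) = r - 20 = -20 + r)
m(U, s) = -5 + U (m(U, s) = 2 - (7 - U) = 2 + (-7 + U) = -5 + U)
m(-49, 48) - D(23, 23) = (-5 - 49) - (-20 + 23) = -54 - 1*3 = -54 - 3 = -57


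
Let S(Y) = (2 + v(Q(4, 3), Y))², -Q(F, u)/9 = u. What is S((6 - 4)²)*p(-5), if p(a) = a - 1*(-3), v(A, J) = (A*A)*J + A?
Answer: -16715762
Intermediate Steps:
Q(F, u) = -9*u
v(A, J) = A + J*A² (v(A, J) = A²*J + A = J*A² + A = A + J*A²)
p(a) = 3 + a (p(a) = a + 3 = 3 + a)
S(Y) = (-25 + 729*Y)² (S(Y) = (2 + (-9*3)*(1 + (-9*3)*Y))² = (2 - 27*(1 - 27*Y))² = (2 + (-27 + 729*Y))² = (-25 + 729*Y)²)
S((6 - 4)²)*p(-5) = (-25 + 729*(6 - 4)²)²*(3 - 5) = (-25 + 729*2²)²*(-2) = (-25 + 729*4)²*(-2) = (-25 + 2916)²*(-2) = 2891²*(-2) = 8357881*(-2) = -16715762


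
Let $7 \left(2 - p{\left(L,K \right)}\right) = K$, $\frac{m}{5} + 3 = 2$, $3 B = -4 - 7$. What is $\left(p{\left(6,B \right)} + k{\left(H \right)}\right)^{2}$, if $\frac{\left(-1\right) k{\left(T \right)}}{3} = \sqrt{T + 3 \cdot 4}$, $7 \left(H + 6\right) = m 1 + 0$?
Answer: $\frac{23788}{441} - \frac{106 \sqrt{259}}{49} \approx 19.127$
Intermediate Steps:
$B = - \frac{11}{3}$ ($B = \frac{-4 - 7}{3} = \frac{1}{3} \left(-11\right) = - \frac{11}{3} \approx -3.6667$)
$m = -5$ ($m = -15 + 5 \cdot 2 = -15 + 10 = -5$)
$p{\left(L,K \right)} = 2 - \frac{K}{7}$
$H = - \frac{47}{7}$ ($H = -6 + \frac{\left(-5\right) 1 + 0}{7} = -6 + \frac{-5 + 0}{7} = -6 + \frac{1}{7} \left(-5\right) = -6 - \frac{5}{7} = - \frac{47}{7} \approx -6.7143$)
$k{\left(T \right)} = - 3 \sqrt{12 + T}$ ($k{\left(T \right)} = - 3 \sqrt{T + 3 \cdot 4} = - 3 \sqrt{T + 12} = - 3 \sqrt{12 + T}$)
$\left(p{\left(6,B \right)} + k{\left(H \right)}\right)^{2} = \left(\left(2 - - \frac{11}{21}\right) - 3 \sqrt{12 - \frac{47}{7}}\right)^{2} = \left(\left(2 + \frac{11}{21}\right) - 3 \sqrt{\frac{37}{7}}\right)^{2} = \left(\frac{53}{21} - 3 \frac{\sqrt{259}}{7}\right)^{2} = \left(\frac{53}{21} - \frac{3 \sqrt{259}}{7}\right)^{2}$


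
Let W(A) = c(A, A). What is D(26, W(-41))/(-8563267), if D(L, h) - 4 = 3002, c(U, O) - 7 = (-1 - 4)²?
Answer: -3006/8563267 ≈ -0.00035103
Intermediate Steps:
c(U, O) = 32 (c(U, O) = 7 + (-1 - 4)² = 7 + (-5)² = 7 + 25 = 32)
W(A) = 32
D(L, h) = 3006 (D(L, h) = 4 + 3002 = 3006)
D(26, W(-41))/(-8563267) = 3006/(-8563267) = 3006*(-1/8563267) = -3006/8563267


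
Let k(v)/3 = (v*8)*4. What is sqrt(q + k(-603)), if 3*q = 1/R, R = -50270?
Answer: I*sqrt(1316584764467610)/150810 ≈ 240.6*I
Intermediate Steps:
k(v) = 96*v (k(v) = 3*((v*8)*4) = 3*((8*v)*4) = 3*(32*v) = 96*v)
q = -1/150810 (q = (1/3)/(-50270) = (1/3)*(-1/50270) = -1/150810 ≈ -6.6309e-6)
sqrt(q + k(-603)) = sqrt(-1/150810 + 96*(-603)) = sqrt(-1/150810 - 57888) = sqrt(-8730089281/150810) = I*sqrt(1316584764467610)/150810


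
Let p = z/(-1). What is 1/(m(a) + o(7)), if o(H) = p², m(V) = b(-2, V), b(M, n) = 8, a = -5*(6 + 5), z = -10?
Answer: 1/108 ≈ 0.0092593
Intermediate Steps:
a = -55 (a = -5*11 = -55)
p = 10 (p = -10/(-1) = -10*(-1) = 10)
m(V) = 8
o(H) = 100 (o(H) = 10² = 100)
1/(m(a) + o(7)) = 1/(8 + 100) = 1/108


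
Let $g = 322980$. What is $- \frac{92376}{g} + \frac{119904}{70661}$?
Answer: $\frac{2683267782}{1901840815} \approx 1.4109$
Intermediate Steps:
$- \frac{92376}{g} + \frac{119904}{70661} = - \frac{92376}{322980} + \frac{119904}{70661} = \left(-92376\right) \frac{1}{322980} + 119904 \cdot \frac{1}{70661} = - \frac{7698}{26915} + \frac{119904}{70661} = \frac{2683267782}{1901840815}$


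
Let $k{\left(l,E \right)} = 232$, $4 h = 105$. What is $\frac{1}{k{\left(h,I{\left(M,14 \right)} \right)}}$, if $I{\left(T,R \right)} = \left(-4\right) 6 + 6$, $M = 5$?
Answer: $\frac{1}{232} \approx 0.0043103$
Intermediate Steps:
$I{\left(T,R \right)} = -18$ ($I{\left(T,R \right)} = -24 + 6 = -18$)
$h = \frac{105}{4}$ ($h = \frac{1}{4} \cdot 105 = \frac{105}{4} \approx 26.25$)
$\frac{1}{k{\left(h,I{\left(M,14 \right)} \right)}} = \frac{1}{232}$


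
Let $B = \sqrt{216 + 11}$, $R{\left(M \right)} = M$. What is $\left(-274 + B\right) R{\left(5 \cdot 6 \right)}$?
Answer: $-8220 + 30 \sqrt{227} \approx -7768.0$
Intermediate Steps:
$B = \sqrt{227} \approx 15.067$
$\left(-274 + B\right) R{\left(5 \cdot 6 \right)} = \left(-274 + \sqrt{227}\right) 5 \cdot 6 = \left(-274 + \sqrt{227}\right) 30 = -8220 + 30 \sqrt{227}$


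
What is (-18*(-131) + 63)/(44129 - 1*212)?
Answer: 807/14639 ≈ 0.055127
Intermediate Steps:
(-18*(-131) + 63)/(44129 - 1*212) = (2358 + 63)/(44129 - 212) = 2421/43917 = 2421*(1/43917) = 807/14639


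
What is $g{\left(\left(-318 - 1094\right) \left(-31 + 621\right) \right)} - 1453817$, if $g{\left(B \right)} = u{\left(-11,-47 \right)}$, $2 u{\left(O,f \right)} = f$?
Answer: $- \frac{2907681}{2} \approx -1.4538 \cdot 10^{6}$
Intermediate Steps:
$u{\left(O,f \right)} = \frac{f}{2}$
$g{\left(B \right)} = - \frac{47}{2}$ ($g{\left(B \right)} = \frac{1}{2} \left(-47\right) = - \frac{47}{2}$)
$g{\left(\left(-318 - 1094\right) \left(-31 + 621\right) \right)} - 1453817 = - \frac{47}{2} - 1453817 = - \frac{2907681}{2}$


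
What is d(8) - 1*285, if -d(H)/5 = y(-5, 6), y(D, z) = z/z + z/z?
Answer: -295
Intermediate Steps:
y(D, z) = 2 (y(D, z) = 1 + 1 = 2)
d(H) = -10 (d(H) = -5*2 = -10)
d(8) - 1*285 = -10 - 1*285 = -10 - 285 = -295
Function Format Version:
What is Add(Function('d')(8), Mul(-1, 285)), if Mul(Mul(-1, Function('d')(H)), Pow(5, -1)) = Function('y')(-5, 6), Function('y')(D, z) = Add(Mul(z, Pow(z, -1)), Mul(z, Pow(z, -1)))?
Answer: -295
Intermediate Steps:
Function('y')(D, z) = 2 (Function('y')(D, z) = Add(1, 1) = 2)
Function('d')(H) = -10 (Function('d')(H) = Mul(-5, 2) = -10)
Add(Function('d')(8), Mul(-1, 285)) = Add(-10, Mul(-1, 285)) = Add(-10, -285) = -295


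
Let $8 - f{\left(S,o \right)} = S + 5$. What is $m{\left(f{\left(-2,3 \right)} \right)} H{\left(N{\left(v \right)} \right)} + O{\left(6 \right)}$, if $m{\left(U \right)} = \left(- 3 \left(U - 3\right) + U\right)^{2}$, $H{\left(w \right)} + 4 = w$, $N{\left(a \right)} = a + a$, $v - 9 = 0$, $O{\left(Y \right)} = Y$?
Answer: $20$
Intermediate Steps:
$f{\left(S,o \right)} = 3 - S$ ($f{\left(S,o \right)} = 8 - \left(S + 5\right) = 8 - \left(5 + S\right) = 3 - S$)
$v = 9$ ($v = 9 + 0 = 9$)
$N{\left(a \right)} = 2 a$
$H{\left(w \right)} = -4 + w$
$m{\left(U \right)} = \left(9 - 2 U\right)^{2}$ ($m{\left(U \right)} = \left(- 3 \left(-3 + U\right) + U\right)^{2} = \left(\left(9 - 3 U\right) + U\right)^{2} = \left(9 - 2 U\right)^{2}$)
$m{\left(f{\left(-2,3 \right)} \right)} H{\left(N{\left(v \right)} \right)} + O{\left(6 \right)} = \left(-9 + 2 \left(3 - -2\right)\right)^{2} \left(-4 + 2 \cdot 9\right) + 6 = \left(-9 + 2 \left(3 + 2\right)\right)^{2} \left(-4 + 18\right) + 6 = \left(-9 + 2 \cdot 5\right)^{2} \cdot 14 + 6 = \left(-9 + 10\right)^{2} \cdot 14 + 6 = 1^{2} \cdot 14 + 6 = 1 \cdot 14 + 6 = 14 + 6 = 20$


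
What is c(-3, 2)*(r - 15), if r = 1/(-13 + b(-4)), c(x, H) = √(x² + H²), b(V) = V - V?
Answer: -196*√13/13 ≈ -54.361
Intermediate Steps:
b(V) = 0
c(x, H) = √(H² + x²)
r = -1/13 (r = 1/(-13 + 0) = 1/(-13) = -1/13 ≈ -0.076923)
c(-3, 2)*(r - 15) = √(2² + (-3)²)*(-1/13 - 15) = √(4 + 9)*(-196/13) = √13*(-196/13) = -196*√13/13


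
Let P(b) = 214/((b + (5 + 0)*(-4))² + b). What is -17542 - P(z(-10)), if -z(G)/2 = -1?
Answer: -2859453/163 ≈ -17543.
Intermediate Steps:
z(G) = 2 (z(G) = -2*(-1) = 2)
P(b) = 214/(b + (-20 + b)²) (P(b) = 214/((b + 5*(-4))² + b) = 214/((b - 20)² + b) = 214/((-20 + b)² + b) = 214/(b + (-20 + b)²))
-17542 - P(z(-10)) = -17542 - 214/(2 + (-20 + 2)²) = -17542 - 214/(2 + (-18)²) = -17542 - 214/(2 + 324) = -17542 - 214/326 = -17542 - 1*107/163 = -17542 - 107/163 = -2859453/163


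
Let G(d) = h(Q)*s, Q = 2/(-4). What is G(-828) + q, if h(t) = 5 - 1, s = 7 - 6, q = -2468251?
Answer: -2468247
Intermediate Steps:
s = 1
Q = -½ (Q = 2*(-¼) = -½ ≈ -0.50000)
h(t) = 4
G(d) = 4 (G(d) = 4*1 = 4)
G(-828) + q = 4 - 2468251 = -2468247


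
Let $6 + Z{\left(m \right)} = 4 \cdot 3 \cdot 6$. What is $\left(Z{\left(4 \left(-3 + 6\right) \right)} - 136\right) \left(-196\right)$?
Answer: $13720$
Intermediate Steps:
$Z{\left(m \right)} = 66$ ($Z{\left(m \right)} = -6 + 4 \cdot 3 \cdot 6 = -6 + 12 \cdot 6 = -6 + 72 = 66$)
$\left(Z{\left(4 \left(-3 + 6\right) \right)} - 136\right) \left(-196\right) = \left(66 - 136\right) \left(-196\right) = \left(-70\right) \left(-196\right) = 13720$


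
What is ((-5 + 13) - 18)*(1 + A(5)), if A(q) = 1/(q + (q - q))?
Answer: -12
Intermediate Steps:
A(q) = 1/q (A(q) = 1/(q + 0) = 1/q)
((-5 + 13) - 18)*(1 + A(5)) = ((-5 + 13) - 18)*(1 + 1/5) = (8 - 18)*(1 + 1/5) = -10*6/5 = -12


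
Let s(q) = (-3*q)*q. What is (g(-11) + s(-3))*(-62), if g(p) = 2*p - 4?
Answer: 3286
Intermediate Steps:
g(p) = -4 + 2*p
s(q) = -3*q**2
(g(-11) + s(-3))*(-62) = ((-4 + 2*(-11)) - 3*(-3)**2)*(-62) = ((-4 - 22) - 3*9)*(-62) = (-26 - 27)*(-62) = -53*(-62) = 3286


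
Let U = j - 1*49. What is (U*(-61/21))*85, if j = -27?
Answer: 394060/21 ≈ 18765.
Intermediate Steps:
U = -76 (U = -27 - 1*49 = -27 - 49 = -76)
(U*(-61/21))*85 = -(-4636)/21*85 = -76*(-61/21)*85 = (4636/21)*85 = 394060/21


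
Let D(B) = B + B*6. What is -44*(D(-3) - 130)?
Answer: 6644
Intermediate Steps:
D(B) = 7*B (D(B) = B + 6*B = 7*B)
-44*(D(-3) - 130) = -44*(7*(-3) - 130) = -44*(-21 - 130) = -44*(-151) = 6644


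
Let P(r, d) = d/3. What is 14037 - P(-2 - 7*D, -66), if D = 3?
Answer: 14059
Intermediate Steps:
P(r, d) = d/3 (P(r, d) = d*(⅓) = d/3)
14037 - P(-2 - 7*D, -66) = 14037 - (-66)/3 = 14037 - 1*(-22) = 14037 + 22 = 14059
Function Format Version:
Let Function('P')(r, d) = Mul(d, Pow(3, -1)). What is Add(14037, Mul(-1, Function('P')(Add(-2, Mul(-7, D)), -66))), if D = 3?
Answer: 14059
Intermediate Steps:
Function('P')(r, d) = Mul(Rational(1, 3), d) (Function('P')(r, d) = Mul(d, Rational(1, 3)) = Mul(Rational(1, 3), d))
Add(14037, Mul(-1, Function('P')(Add(-2, Mul(-7, D)), -66))) = Add(14037, Mul(-1, Mul(Rational(1, 3), -66))) = Add(14037, Mul(-1, -22)) = Add(14037, 22) = 14059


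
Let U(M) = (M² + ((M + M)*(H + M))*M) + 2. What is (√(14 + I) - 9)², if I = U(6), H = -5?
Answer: 205 - 36*√31 ≈ 4.5605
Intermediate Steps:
U(M) = 2 + M² + 2*M²*(-5 + M) (U(M) = (M² + ((M + M)*(-5 + M))*M) + 2 = (M² + ((2*M)*(-5 + M))*M) + 2 = (M² + (2*M*(-5 + M))*M) + 2 = (M² + 2*M²*(-5 + M)) + 2 = 2 + M² + 2*M²*(-5 + M))
I = 110 (I = 2 - 9*6² + 2*6³ = 2 - 9*36 + 2*216 = 2 - 324 + 432 = 110)
(√(14 + I) - 9)² = (√(14 + 110) - 9)² = (√124 - 9)² = (2*√31 - 9)² = (-9 + 2*√31)²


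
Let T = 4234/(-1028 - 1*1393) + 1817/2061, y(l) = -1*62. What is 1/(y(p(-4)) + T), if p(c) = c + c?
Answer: -184803/11618057 ≈ -0.015907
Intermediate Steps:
p(c) = 2*c
y(l) = -62
T = -160271/184803 (T = 4234/(-1028 - 1393) + 1817*(1/2061) = 4234/(-2421) + 1817/2061 = 4234*(-1/2421) + 1817/2061 = -4234/2421 + 1817/2061 = -160271/184803 ≈ -0.86725)
1/(y(p(-4)) + T) = 1/(-62 - 160271/184803) = 1/(-11618057/184803) = -184803/11618057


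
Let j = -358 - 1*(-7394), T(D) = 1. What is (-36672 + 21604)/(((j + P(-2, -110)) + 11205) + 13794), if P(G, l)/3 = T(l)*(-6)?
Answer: -15068/32017 ≈ -0.47062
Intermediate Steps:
P(G, l) = -18 (P(G, l) = 3*(1*(-6)) = 3*(-6) = -18)
j = 7036 (j = -358 + 7394 = 7036)
(-36672 + 21604)/(((j + P(-2, -110)) + 11205) + 13794) = (-36672 + 21604)/(((7036 - 18) + 11205) + 13794) = -15068/((7018 + 11205) + 13794) = -15068/(18223 + 13794) = -15068/32017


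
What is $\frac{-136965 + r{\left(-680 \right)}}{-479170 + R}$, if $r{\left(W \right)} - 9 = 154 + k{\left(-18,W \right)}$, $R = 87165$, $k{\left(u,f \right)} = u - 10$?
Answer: $\frac{27366}{78401} \approx 0.34905$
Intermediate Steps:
$k{\left(u,f \right)} = -10 + u$ ($k{\left(u,f \right)} = u - 10 = -10 + u$)
$r{\left(W \right)} = 135$ ($r{\left(W \right)} = 9 + \left(154 - 28\right) = 9 + 126 = 135$)
$\frac{-136965 + r{\left(-680 \right)}}{-479170 + R} = \frac{-136965 + 135}{-479170 + 87165} = - \frac{136830}{-392005} = \left(-136830\right) \left(- \frac{1}{392005}\right) = \frac{27366}{78401}$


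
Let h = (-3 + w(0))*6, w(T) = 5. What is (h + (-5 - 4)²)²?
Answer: 8649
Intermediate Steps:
h = 12 (h = (-3 + 5)*6 = 2*6 = 12)
(h + (-5 - 4)²)² = (12 + (-5 - 4)²)² = (12 + (-9)²)² = (12 + 81)² = 93² = 8649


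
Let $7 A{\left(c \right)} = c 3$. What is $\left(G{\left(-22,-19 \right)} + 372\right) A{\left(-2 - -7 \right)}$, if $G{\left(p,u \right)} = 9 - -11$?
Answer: $840$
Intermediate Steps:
$G{\left(p,u \right)} = 20$ ($G{\left(p,u \right)} = 9 + 11 = 20$)
$A{\left(c \right)} = \frac{3 c}{7}$ ($A{\left(c \right)} = \frac{c 3}{7} = \frac{3 c}{7}$)
$\left(G{\left(-22,-19 \right)} + 372\right) A{\left(-2 - -7 \right)} = \left(20 + 372\right) \frac{3 \left(-2 - -7\right)}{7} = 392 \frac{3 \left(-2 + 7\right)}{7} = 392 \cdot \frac{3}{7} \cdot 5 = 392 \cdot \frac{15}{7} = 840$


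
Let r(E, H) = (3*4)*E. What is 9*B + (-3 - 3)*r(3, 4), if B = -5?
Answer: -261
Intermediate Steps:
r(E, H) = 12*E
9*B + (-3 - 3)*r(3, 4) = 9*(-5) + (-3 - 3)*(12*3) = -45 - 6*36 = -45 - 216 = -261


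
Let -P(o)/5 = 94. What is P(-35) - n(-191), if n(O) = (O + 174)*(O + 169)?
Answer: -844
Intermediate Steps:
n(O) = (169 + O)*(174 + O) (n(O) = (174 + O)*(169 + O) = (169 + O)*(174 + O))
P(o) = -470 (P(o) = -5*94 = -470)
P(-35) - n(-191) = -470 - (29406 + (-191)² + 343*(-191)) = -470 - (29406 + 36481 - 65513) = -470 - 1*374 = -470 - 374 = -844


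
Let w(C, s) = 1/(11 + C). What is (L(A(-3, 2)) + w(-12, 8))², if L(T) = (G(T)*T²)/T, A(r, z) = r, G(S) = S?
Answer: 64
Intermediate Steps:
L(T) = T² (L(T) = (T*T²)/T = T³/T = T²)
(L(A(-3, 2)) + w(-12, 8))² = ((-3)² + 1/(11 - 12))² = (9 + 1/(-1))² = (9 - 1)² = 8² = 64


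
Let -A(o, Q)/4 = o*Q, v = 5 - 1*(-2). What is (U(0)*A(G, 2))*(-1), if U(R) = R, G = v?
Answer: 0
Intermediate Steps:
v = 7 (v = 5 + 2 = 7)
G = 7
A(o, Q) = -4*Q*o (A(o, Q) = -4*o*Q = -4*Q*o)
(U(0)*A(G, 2))*(-1) = (0*(-4*2*7))*(-1) = (0*(-56))*(-1) = 0*(-1) = 0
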